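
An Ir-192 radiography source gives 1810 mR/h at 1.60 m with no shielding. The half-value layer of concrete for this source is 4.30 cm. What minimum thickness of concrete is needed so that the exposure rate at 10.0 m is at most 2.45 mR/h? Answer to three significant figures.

18.2 cm

At 10.0 m, distance alone gives 1810 × (1.60/10.0)² = 1810 × 0.02560 = 46.34 mR/h.
Further attenuation needed: 46.34/2.45 = 18.91.
n = log₂(18.91) = 4.241 half-value layers.
Thickness = 4.241 × 4.30 cm = 18.24 cm.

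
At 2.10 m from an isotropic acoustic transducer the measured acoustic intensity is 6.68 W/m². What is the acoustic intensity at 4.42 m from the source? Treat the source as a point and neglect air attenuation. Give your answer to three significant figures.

Applying the 1/r² law, scaling from 2.10 m to 4.42 m:
6.68 × (2.10/4.42)² = 6.68 × 0.2257 = 1.508 W/m².

1.51 W/m²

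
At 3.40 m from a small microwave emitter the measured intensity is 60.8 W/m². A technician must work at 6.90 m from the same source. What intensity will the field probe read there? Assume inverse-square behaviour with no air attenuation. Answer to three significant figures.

14.8 W/m²

By the inverse-square law, scaling from 3.40 m to 6.90 m:
(3.40/6.90)² = 0.2428, so 60.8 × 0.2428 = 14.76 W/m².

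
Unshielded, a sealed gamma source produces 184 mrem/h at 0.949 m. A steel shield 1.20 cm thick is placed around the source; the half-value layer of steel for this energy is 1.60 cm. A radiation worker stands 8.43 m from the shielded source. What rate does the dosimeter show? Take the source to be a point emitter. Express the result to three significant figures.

1.39 mrem/h

Distance alone: 184 × (0.949/8.43)² = 184 × 0.01267 = 2.331 mrem/h.
Shield: 1.20/1.60 = 0.7500 half-value layers → attenuation 2^(−0.7500) = 0.5946.
Combined: 2.331 × 0.5946 = 1.386 mrem/h.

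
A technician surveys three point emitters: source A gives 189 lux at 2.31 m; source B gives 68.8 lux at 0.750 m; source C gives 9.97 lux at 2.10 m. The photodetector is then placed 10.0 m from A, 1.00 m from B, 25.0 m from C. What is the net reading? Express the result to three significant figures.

48.9 lux

Each source contributes Iᵢ·(dᵢ/rᵢ)²; contributions add.
A: 189 × (2.31/10.0)² = 10.09 lux
B: 68.8 × (0.750/1.00)² = 38.70 lux
C: 9.97 × (2.10/25.0)² = 0.07035 lux
Total = 10.09 + 38.70 + 0.07035 = 48.86 lux.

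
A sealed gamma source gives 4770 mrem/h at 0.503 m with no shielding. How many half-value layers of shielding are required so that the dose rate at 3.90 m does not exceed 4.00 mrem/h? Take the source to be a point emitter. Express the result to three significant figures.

At 3.90 m, distance alone gives 4770 × (0.503/3.90)² = 4770 × 0.01663 = 79.33 mrem/h.
Further attenuation needed: 79.33/4.00 = 19.83.
n = log₂(19.83) = 4.310 half-value layers.

4.31 half-value layers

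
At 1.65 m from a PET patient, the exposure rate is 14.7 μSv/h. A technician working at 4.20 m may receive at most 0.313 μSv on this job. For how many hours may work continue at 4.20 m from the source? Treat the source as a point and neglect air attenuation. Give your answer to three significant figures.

Applying the 1/r² law, rate at 4.20 m:
(1.65/4.20)² = 0.1543, so 14.7 × 0.1543 = 2.268 μSv/h.
Stay time = 0.313 μSv ÷ 2.268 μSv/h = 0.1380 h.

0.138 h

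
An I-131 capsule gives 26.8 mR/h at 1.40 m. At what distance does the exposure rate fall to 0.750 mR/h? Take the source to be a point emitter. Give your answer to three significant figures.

8.37 m

Intensity scales as (d₁/d₂)², so d₂ = d₁·√(I₁/I₂).
I₁/I₂ = 26.8/0.750 = 35.73, so d₂ = 1.40 × √35.73 = 8.368 m.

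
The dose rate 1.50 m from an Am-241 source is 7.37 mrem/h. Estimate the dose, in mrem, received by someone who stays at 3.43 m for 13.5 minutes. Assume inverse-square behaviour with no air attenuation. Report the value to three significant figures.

0.317 mrem

Intensity scales as (d₁/d₂)², so rate at 3.43 m:
(1.50/3.43)² = 0.1912, so 7.37 × 0.1912 = 1.409 mrem/h.
Dose = rate × time = 1.409 mrem/h × 0.2250 h = 0.3170 mrem.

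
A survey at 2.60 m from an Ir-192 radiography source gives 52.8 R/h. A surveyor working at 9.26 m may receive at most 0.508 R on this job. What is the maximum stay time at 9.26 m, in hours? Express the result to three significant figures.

By the inverse-square law, rate at 9.26 m:
(2.60/9.26)² = 0.07884, so 52.8 × 0.07884 = 4.163 R/h.
Stay time = 0.508 R ÷ 4.163 R/h = 0.1220 h.

0.122 h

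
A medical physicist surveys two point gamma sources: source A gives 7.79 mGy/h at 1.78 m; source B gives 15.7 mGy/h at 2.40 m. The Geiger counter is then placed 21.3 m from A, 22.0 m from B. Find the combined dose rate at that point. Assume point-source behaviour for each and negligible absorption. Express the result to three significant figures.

By superposition, sum each source's inverse-square contribution:
A: 7.79 × (1.78/21.3)² = 0.05440 mGy/h
B: 15.7 × (2.40/22.0)² = 0.1868 mGy/h
Total = 0.05440 + 0.1868 = 0.2412 mGy/h.

0.241 mGy/h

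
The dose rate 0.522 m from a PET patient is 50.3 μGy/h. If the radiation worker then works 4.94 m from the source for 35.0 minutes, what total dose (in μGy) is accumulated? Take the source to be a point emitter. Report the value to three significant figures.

0.328 μGy

Using I₁d₁² = I₂d₂², rate at 4.94 m:
(0.522/4.94)² = 0.01117, so 50.3 × 0.01117 = 0.5619 μGy/h.
Dose = rate × time = 0.5619 μGy/h × 0.5833 h = 0.3278 μGy.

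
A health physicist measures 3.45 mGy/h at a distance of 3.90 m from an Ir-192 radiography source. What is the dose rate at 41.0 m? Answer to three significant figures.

0.0312 mGy/h

Applying the 1/r² law, the rate at 41.0 m is
(3.90/41.0)² = 0.009048, so 3.45 × 0.009048 = 0.03122 mGy/h.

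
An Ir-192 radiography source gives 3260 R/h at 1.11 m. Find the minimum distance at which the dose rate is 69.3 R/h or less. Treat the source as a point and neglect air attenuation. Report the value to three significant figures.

7.61 m

Since intensity falls as 1/r², d₂ = d₁·√(I₁/I₂).
I₁/I₂ = 3260/69.3 = 47.04, so d₂ = 1.11 × √47.04 = 7.613 m.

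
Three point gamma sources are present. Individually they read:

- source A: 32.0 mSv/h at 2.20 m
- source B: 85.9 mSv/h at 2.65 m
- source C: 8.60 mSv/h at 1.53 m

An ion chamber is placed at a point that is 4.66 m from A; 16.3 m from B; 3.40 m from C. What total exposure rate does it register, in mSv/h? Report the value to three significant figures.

Each source contributes Iᵢ·(dᵢ/rᵢ)²; contributions add.
A: 32.0 × (2.20/4.66)² = 7.132 mSv/h
B: 85.9 × (2.65/16.3)² = 2.270 mSv/h
C: 8.60 × (1.53/3.40)² = 1.742 mSv/h
Total = 7.132 + 2.270 + 1.742 = 11.14 mSv/h.

11.1 mSv/h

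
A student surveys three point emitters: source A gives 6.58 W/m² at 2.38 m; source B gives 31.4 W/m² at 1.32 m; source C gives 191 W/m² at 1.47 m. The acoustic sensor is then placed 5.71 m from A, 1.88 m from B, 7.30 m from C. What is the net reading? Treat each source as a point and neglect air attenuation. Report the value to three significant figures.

By superposition, sum each source's inverse-square contribution:
A: 6.58 × (2.38/5.71)² = 1.143 W/m²
B: 31.4 × (1.32/1.88)² = 15.48 W/m²
C: 191 × (1.47/7.30)² = 7.745 W/m²
Total = 1.143 + 15.48 + 7.745 = 24.37 W/m².

24.4 W/m²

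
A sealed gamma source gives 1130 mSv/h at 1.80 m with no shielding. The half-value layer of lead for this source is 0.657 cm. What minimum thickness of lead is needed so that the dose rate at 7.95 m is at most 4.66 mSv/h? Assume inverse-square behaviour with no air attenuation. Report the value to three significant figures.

2.39 cm

At 7.95 m, distance alone gives 1130 × (1.80/7.95)² = 1130 × 0.05126 = 57.92 mSv/h.
Further attenuation needed: 57.92/4.66 = 12.43.
n = log₂(12.43) = 3.636 half-value layers.
Thickness = 3.636 × 0.657 cm = 2.389 cm.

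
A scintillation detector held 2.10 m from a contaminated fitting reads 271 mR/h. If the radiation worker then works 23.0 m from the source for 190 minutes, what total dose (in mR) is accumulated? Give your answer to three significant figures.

Since intensity falls as 1/r², rate at 23.0 m:
271 × (2.10/23.0)² = 271 × 0.008336 = 2.259 mR/h.
Dose = rate × time = 2.259 mR/h × 3.167 h = 7.154 mR.

7.15 mR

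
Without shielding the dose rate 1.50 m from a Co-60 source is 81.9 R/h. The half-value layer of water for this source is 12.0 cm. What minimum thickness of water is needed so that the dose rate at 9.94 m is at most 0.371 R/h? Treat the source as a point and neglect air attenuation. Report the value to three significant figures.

At 9.94 m, distance alone gives 81.9 × (1.50/9.94)² = 81.9 × 0.02277 = 1.865 R/h.
Further attenuation needed: 1.865/0.371 = 5.027.
n = log₂(5.027) = 2.330 half-value layers.
Thickness = 2.330 × 12.0 cm = 27.96 cm.

28.0 cm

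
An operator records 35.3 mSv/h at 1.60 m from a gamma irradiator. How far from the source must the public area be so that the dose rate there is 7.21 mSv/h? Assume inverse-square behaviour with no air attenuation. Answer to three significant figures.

Intensity scales as (d₁/d₂)², so d₂ = d₁·√(I₁/I₂).
I₁/I₂ = 35.3/7.21 = 4.896, so d₂ = 1.60 × √4.896 = 3.540 m.

3.54 m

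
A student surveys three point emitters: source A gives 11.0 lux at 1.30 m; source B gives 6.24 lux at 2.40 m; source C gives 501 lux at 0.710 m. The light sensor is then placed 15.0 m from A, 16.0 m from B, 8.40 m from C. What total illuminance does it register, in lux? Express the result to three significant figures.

3.80 lux

By superposition, sum each source's inverse-square contribution:
A: 11.0 × (1.30/15.0)² = 0.08262 lux
B: 6.24 × (2.40/16.0)² = 0.1404 lux
C: 501 × (0.710/8.40)² = 3.579 lux
Total = 0.08262 + 0.1404 + 3.579 = 3.802 lux.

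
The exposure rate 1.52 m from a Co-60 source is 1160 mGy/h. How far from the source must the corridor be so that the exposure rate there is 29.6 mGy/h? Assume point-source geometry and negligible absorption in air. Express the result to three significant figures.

Applying the 1/r² law, d₂ = d₁·√(I₁/I₂).
I₁/I₂ = 1160/29.6 = 39.19, so d₂ = 1.52 × √39.19 = 9.515 m.

9.52 m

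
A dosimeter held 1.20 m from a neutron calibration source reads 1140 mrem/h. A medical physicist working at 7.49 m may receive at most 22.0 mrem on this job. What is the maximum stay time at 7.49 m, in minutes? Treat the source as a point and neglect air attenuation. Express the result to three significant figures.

45.1 min

Using I₁d₁² = I₂d₂², rate at 7.49 m:
(1.20/7.49)² = 0.02567, so 1140 × 0.02567 = 29.26 mrem/h.
Stay time = 22.0 mrem ÷ 29.26 mrem/h = 0.7519 h = 45.11 min.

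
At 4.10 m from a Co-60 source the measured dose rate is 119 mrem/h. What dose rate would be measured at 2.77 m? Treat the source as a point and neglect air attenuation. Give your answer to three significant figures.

261 mrem/h

By the inverse-square law, scaling from 4.10 m to 2.77 m:
119 × (4.10/2.77)² = 119 × 2.191 = 260.7 mrem/h.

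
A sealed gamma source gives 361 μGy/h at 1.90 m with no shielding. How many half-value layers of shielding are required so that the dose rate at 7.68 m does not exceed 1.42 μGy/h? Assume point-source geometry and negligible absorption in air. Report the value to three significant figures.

3.96 half-value layers

At 7.68 m, distance alone gives 361 × (1.90/7.68)² = 361 × 0.06120 = 22.09 μGy/h.
Further attenuation needed: 22.09/1.42 = 15.56.
n = log₂(15.56) = 3.960 half-value layers.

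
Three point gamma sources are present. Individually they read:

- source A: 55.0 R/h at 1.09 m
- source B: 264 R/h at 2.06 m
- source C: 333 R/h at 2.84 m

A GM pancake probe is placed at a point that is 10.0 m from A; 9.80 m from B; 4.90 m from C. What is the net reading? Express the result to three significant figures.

Each source contributes Iᵢ·(dᵢ/rᵢ)²; contributions add.
A: 55.0 × (1.09/10.0)² = 0.6535 R/h
B: 264 × (2.06/9.80)² = 11.67 R/h
C: 333 × (2.84/4.90)² = 111.9 R/h
Total = 0.6535 + 11.67 + 111.9 = 124.2 R/h.

124 R/h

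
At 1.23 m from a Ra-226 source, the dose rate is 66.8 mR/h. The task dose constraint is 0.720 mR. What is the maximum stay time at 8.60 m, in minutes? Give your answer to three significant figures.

By the inverse-square law, rate at 8.60 m:
66.8 × (1.23/8.60)² = 66.8 × 0.02046 = 1.367 mR/h.
Stay time = 0.720 mR ÷ 1.367 mR/h = 0.5267 h = 31.60 min.

31.6 min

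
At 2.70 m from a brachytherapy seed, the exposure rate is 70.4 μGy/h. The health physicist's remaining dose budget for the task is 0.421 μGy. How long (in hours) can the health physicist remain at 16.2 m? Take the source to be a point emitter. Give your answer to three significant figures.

Intensity scales as (d₁/d₂)², so rate at 16.2 m:
70.4 × (2.70/16.2)² = 70.4 × 0.02778 = 1.956 μGy/h.
Stay time = 0.421 μGy ÷ 1.956 μGy/h = 0.2152 h.

0.215 h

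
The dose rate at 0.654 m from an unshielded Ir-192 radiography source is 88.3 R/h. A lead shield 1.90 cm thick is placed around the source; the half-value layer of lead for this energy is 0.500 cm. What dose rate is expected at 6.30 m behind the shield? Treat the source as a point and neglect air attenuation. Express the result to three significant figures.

0.0683 R/h

Distance alone: (0.654/6.30)² = 0.01078, so 88.3 × 0.01078 = 0.9519 R/h.
Shield: 1.90/0.500 = 3.800 half-value layers → attenuation 2^(−3.800) = 0.07179.
Combined: 0.9519 × 0.07179 = 0.06834 R/h.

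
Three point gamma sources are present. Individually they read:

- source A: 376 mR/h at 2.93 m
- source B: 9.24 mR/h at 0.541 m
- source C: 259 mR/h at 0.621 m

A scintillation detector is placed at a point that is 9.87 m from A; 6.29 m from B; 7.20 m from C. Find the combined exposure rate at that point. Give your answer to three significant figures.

35.1 mR/h

Each source contributes Iᵢ·(dᵢ/rᵢ)²; contributions add.
A: 376 × (2.93/9.87)² = 33.14 mR/h
B: 9.24 × (0.541/6.29)² = 0.06835 mR/h
C: 259 × (0.621/7.20)² = 1.927 mR/h
Total = 33.14 + 0.06835 + 1.927 = 35.14 mR/h.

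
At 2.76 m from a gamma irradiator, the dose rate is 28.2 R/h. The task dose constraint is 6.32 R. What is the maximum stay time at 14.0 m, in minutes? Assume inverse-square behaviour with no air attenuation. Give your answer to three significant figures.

346 min

Since intensity falls as 1/r², rate at 14.0 m:
(2.76/14.0)² = 0.03887, so 28.2 × 0.03887 = 1.096 R/h.
Stay time = 6.32 R ÷ 1.096 R/h = 5.766 h = 346.0 min.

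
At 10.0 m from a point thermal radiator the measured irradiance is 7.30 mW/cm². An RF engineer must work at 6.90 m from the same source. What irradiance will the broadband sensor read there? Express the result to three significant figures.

15.3 mW/cm²

By the inverse-square law, scaling from 10.0 m to 6.90 m:
7.30 × (10.0/6.90)² = 7.30 × 2.100 = 15.33 mW/cm².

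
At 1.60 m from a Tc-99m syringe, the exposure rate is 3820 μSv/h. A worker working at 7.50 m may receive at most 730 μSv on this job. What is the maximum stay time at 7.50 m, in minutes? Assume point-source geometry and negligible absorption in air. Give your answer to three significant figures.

252 min

Applying the 1/r² law, rate at 7.50 m:
3820 × (1.60/7.50)² = 3820 × 0.04551 = 173.8 μSv/h.
Stay time = 730 μSv ÷ 173.8 μSv/h = 4.200 h = 252.0 min.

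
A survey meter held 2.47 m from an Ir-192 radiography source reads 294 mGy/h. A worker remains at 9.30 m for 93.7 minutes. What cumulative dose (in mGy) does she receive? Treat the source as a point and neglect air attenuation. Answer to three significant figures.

32.4 mGy

Applying the 1/r² law, rate at 9.30 m:
(2.47/9.30)² = 0.07054, so 294 × 0.07054 = 20.74 mGy/h.
Dose = rate × time = 20.74 mGy/h × 1.562 h = 32.40 mGy.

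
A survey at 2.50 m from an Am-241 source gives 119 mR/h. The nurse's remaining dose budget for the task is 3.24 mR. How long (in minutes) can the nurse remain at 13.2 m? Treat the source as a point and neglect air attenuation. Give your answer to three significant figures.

Applying the 1/r² law, rate at 13.2 m:
(2.50/13.2)² = 0.03587, so 119 × 0.03587 = 4.269 mR/h.
Stay time = 3.24 mR ÷ 4.269 mR/h = 0.7590 h = 45.54 min.

45.5 min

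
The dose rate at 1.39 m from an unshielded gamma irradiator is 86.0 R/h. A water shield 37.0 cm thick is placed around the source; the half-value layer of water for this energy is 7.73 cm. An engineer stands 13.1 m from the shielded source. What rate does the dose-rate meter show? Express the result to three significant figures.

Distance alone: 86.0 × (1.39/13.1)² = 86.0 × 0.01126 = 0.9684 R/h.
Shield: 37.0/7.73 = 4.787 half-value layers → attenuation 2^(−4.787) = 0.03622.
Combined: 0.9684 × 0.03622 = 0.03508 R/h.

0.0351 R/h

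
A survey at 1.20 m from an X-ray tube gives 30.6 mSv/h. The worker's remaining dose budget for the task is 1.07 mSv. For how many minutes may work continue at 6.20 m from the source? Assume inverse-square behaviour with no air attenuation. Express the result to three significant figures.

56.0 min

Intensity scales as (d₁/d₂)², so rate at 6.20 m:
30.6 × (1.20/6.20)² = 30.6 × 0.03746 = 1.146 mSv/h.
Stay time = 1.07 mSv ÷ 1.146 mSv/h = 0.9337 h = 56.02 min.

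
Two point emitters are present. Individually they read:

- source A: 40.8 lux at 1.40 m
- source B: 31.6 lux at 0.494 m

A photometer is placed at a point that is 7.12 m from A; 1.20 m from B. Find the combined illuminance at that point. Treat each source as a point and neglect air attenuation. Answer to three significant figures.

Each source contributes Iᵢ·(dᵢ/rᵢ)²; contributions add.
A: 40.8 × (1.40/7.12)² = 1.577 lux
B: 31.6 × (0.494/1.20)² = 5.355 lux
Total = 1.577 + 5.355 = 6.932 lux.

6.93 lux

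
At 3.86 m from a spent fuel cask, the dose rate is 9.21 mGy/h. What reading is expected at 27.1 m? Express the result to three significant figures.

0.187 mGy/h

By the inverse-square law, the rate at 27.1 m is
(3.86/27.1)² = 0.02029, so 9.21 × 0.02029 = 0.1869 mGy/h.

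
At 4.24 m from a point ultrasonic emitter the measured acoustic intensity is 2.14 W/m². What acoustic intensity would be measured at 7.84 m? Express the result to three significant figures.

0.626 W/m²

By the inverse-square law, scaling from 4.24 m to 7.84 m:
(4.24/7.84)² = 0.2925, so 2.14 × 0.2925 = 0.6260 W/m².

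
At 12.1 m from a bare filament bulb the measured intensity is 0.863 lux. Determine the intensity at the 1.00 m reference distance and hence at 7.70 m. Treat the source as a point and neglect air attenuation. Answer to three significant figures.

By the inverse-square law,
At 1.00 m: (12.1/1.00)² = 146.4, so 0.863 × 146.4 = 126.3 lux
At 7.70 m: 126.3 × (1.00/7.70)² = 126.3 × 0.01687 = 2.131 lux.

126 lux; 2.13 lux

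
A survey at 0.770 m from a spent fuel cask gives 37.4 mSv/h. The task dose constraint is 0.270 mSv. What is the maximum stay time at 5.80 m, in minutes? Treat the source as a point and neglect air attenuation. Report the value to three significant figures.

24.6 min

Since intensity falls as 1/r², rate at 5.80 m:
(0.770/5.80)² = 0.01762, so 37.4 × 0.01762 = 0.6590 mSv/h.
Stay time = 0.270 mSv ÷ 0.6590 mSv/h = 0.4097 h = 24.58 min.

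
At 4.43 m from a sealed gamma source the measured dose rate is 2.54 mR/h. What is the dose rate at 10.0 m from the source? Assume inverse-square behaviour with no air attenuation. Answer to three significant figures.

0.498 mR/h

Since intensity falls as 1/r², scaling from 4.43 m to 10.0 m:
(4.43/10.0)² = 0.1962, so 2.54 × 0.1962 = 0.4983 mR/h.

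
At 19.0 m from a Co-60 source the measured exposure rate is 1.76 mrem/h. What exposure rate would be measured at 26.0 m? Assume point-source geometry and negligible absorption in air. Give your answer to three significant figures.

0.940 mrem/h

Applying the 1/r² law, scaling from 19.0 m to 26.0 m:
1.76 × (19.0/26.0)² = 1.76 × 0.5340 = 0.9398 mrem/h.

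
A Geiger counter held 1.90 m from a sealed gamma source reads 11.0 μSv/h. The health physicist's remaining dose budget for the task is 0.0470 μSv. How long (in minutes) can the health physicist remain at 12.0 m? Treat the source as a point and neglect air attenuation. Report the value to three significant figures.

Since intensity falls as 1/r², rate at 12.0 m:
(1.90/12.0)² = 0.02507, so 11.0 × 0.02507 = 0.2758 μSv/h.
Stay time = 0.0470 μSv ÷ 0.2758 μSv/h = 0.1704 h = 10.22 min.

10.2 min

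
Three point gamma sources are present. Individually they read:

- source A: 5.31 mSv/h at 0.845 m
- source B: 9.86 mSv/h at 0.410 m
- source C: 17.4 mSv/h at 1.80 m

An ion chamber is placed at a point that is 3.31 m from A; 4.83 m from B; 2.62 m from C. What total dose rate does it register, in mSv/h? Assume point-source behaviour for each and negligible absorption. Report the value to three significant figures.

By superposition, sum each source's inverse-square contribution:
A: 5.31 × (0.845/3.31)² = 0.3461 mSv/h
B: 9.86 × (0.410/4.83)² = 0.07105 mSv/h
C: 17.4 × (1.80/2.62)² = 8.213 mSv/h
Total = 0.3461 + 0.07105 + 8.213 = 8.630 mSv/h.

8.63 mSv/h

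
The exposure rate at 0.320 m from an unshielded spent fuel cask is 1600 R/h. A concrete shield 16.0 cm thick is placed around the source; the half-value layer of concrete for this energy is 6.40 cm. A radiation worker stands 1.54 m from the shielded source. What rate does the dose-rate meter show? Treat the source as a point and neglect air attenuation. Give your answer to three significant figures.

12.2 R/h

Distance alone: 1600 × (0.320/1.54)² = 1600 × 0.04318 = 69.09 R/h.
Shield: 16.0/6.40 = 2.500 half-value layers → attenuation 2^(−2.500) = 0.1768.
Combined: 69.09 × 0.1768 = 12.22 R/h.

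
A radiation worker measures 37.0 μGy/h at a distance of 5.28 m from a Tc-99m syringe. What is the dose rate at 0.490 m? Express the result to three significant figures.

4300 μGy/h

Intensity scales as (d₁/d₂)², so the rate at 0.490 m is
37.0 × (5.28/0.490)² = 37.0 × 116.1 = 4296 μGy/h.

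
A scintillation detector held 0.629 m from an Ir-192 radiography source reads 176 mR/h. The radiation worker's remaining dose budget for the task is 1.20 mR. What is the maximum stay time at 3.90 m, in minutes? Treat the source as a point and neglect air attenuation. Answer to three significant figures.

15.7 min

By the inverse-square law, rate at 3.90 m:
(0.629/3.90)² = 0.02601, so 176 × 0.02601 = 4.578 mR/h.
Stay time = 1.20 mR ÷ 4.578 mR/h = 0.2621 h = 15.73 min.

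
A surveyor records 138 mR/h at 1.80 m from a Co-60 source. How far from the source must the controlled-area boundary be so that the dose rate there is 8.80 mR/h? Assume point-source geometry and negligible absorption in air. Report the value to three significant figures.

Applying the 1/r² law, d₂ = d₁·√(I₁/I₂).
I₁/I₂ = 138/8.80 = 15.68, so d₂ = 1.80 × √15.68 = 7.128 m.

7.13 m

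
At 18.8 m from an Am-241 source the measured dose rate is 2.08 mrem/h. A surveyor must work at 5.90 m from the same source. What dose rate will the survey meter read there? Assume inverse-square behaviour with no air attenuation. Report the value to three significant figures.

Using I₁d₁² = I₂d₂², scaling from 18.8 m to 5.90 m:
2.08 × (18.8/5.90)² = 2.08 × 10.15 = 21.11 mrem/h.

21.1 mrem/h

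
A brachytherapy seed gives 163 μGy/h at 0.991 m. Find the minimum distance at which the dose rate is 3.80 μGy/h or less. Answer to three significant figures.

6.49 m

Using I₁d₁² = I₂d₂², d₂ = d₁·√(I₁/I₂).
I₁/I₂ = 163/3.80 = 42.89, so d₂ = 0.991 × √42.89 = 6.490 m.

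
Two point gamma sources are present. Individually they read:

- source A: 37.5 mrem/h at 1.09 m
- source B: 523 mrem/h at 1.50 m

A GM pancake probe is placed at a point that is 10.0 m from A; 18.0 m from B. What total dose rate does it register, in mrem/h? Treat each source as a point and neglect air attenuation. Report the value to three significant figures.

Each source contributes Iᵢ·(dᵢ/rᵢ)²; contributions add.
A: 37.5 × (1.09/10.0)² = 0.4455 mrem/h
B: 523 × (1.50/18.0)² = 3.632 mrem/h
Total = 0.4455 + 3.632 = 4.078 mrem/h.

4.08 mrem/h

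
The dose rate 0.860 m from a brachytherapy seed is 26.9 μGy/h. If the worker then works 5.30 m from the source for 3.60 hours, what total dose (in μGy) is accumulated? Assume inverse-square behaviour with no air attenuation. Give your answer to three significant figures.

Intensity scales as (d₁/d₂)², so rate at 5.30 m:
26.9 × (0.860/5.30)² = 26.9 × 0.02633 = 0.7083 μGy/h.
Dose = rate × time = 0.7083 μGy/h × 3.600 h = 2.550 μGy.

2.55 μGy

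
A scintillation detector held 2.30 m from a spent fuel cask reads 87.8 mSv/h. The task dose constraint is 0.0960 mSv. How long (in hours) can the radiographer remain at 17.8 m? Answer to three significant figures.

Since intensity falls as 1/r², rate at 17.8 m:
(2.30/17.8)² = 0.01670, so 87.8 × 0.01670 = 1.466 mSv/h.
Stay time = 0.0960 mSv ÷ 1.466 mSv/h = 0.06548 h.

0.0655 h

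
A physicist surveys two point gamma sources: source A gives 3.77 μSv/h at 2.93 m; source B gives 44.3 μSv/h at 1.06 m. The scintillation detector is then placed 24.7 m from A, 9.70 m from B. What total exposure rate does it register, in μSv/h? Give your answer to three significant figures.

By superposition, sum each source's inverse-square contribution:
A: 3.77 × (2.93/24.7)² = 0.05305 μSv/h
B: 44.3 × (1.06/9.70)² = 0.5290 μSv/h
Total = 0.05305 + 0.5290 = 0.5821 μSv/h.

0.582 μSv/h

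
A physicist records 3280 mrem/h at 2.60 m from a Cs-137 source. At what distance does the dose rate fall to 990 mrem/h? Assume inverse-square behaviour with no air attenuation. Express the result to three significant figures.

4.73 m

Intensity scales as (d₁/d₂)², so d₂ = d₁·√(I₁/I₂).
I₁/I₂ = 3280/990 = 3.313, so d₂ = 2.60 × √3.313 = 4.732 m.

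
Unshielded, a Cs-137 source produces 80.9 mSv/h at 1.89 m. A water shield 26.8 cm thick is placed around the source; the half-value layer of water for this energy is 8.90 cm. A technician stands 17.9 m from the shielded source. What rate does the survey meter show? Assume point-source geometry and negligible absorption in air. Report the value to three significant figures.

0.112 mSv/h

Distance alone: (1.89/17.9)² = 0.01115, so 80.9 × 0.01115 = 0.9020 mSv/h.
Shield: 26.8/8.90 = 3.011 half-value layers → attenuation 2^(−3.011) = 0.1241.
Combined: 0.9020 × 0.1241 = 0.1119 mSv/h.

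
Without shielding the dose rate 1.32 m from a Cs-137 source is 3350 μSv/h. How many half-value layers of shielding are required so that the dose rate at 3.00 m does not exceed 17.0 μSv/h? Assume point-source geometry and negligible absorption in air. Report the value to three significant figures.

At 3.00 m, distance alone gives (1.32/3.00)² = 0.1936, so 3350 × 0.1936 = 648.6 μSv/h.
Further attenuation needed: 648.6/17.0 = 38.15.
n = log₂(38.15) = 5.254 half-value layers.

5.25 half-value layers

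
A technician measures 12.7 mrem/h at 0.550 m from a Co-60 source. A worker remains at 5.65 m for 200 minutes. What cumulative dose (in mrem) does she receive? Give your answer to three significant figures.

Intensity scales as (d₁/d₂)², so rate at 5.65 m:
(0.550/5.65)² = 0.009476, so 12.7 × 0.009476 = 0.1203 mrem/h.
Dose = rate × time = 0.1203 mrem/h × 3.333 h = 0.4010 mrem.

0.401 mrem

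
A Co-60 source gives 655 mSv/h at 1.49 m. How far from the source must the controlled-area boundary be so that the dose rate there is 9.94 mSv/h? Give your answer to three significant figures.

Intensity scales as (d₁/d₂)², so d₂ = d₁·√(I₁/I₂).
I₁/I₂ = 655/9.94 = 65.90, so d₂ = 1.49 × √65.90 = 12.10 m.

12.1 m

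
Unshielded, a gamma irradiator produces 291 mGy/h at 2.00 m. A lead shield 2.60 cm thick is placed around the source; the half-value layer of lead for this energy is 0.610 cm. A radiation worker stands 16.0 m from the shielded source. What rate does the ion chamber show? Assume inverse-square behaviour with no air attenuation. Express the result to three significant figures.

Distance alone: (2.00/16.0)² = 0.01562, so 291 × 0.01562 = 4.545 mGy/h.
Shield: 2.60/0.610 = 4.262 half-value layers → attenuation 2^(−4.262) = 0.05212.
Combined: 4.545 × 0.05212 = 0.2369 mGy/h.

0.237 mGy/h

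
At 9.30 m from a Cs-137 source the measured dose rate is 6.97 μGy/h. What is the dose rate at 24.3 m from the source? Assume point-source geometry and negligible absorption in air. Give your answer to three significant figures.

Applying the 1/r² law, scaling from 9.30 m to 24.3 m:
(9.30/24.3)² = 0.1465, so 6.97 × 0.1465 = 1.021 μGy/h.

1.02 μGy/h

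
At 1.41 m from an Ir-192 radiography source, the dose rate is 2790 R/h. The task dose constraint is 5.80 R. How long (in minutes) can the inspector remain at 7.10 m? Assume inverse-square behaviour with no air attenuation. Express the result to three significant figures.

3.16 min

Intensity scales as (d₁/d₂)², so rate at 7.10 m:
2790 × (1.41/7.10)² = 2790 × 0.03944 = 110.0 R/h.
Stay time = 5.80 R ÷ 110.0 R/h = 0.05273 h = 3.164 min.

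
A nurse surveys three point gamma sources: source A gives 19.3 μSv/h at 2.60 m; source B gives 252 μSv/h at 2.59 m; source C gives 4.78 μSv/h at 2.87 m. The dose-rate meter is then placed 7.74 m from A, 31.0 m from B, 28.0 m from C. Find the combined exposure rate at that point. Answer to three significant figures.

By superposition, sum each source's inverse-square contribution:
A: 19.3 × (2.60/7.74)² = 2.178 μSv/h
B: 252 × (2.59/31.0)² = 1.759 μSv/h
C: 4.78 × (2.87/28.0)² = 0.05022 μSv/h
Total = 2.178 + 1.759 + 0.05022 = 3.987 μSv/h.

3.99 μSv/h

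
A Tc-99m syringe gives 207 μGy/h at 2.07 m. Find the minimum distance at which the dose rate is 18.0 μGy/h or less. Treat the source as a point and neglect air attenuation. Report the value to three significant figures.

Applying the 1/r² law, d₂ = d₁·√(I₁/I₂).
I₁/I₂ = 207/18.0 = 11.50, so d₂ = 2.07 × √11.50 = 7.020 m.

7.02 m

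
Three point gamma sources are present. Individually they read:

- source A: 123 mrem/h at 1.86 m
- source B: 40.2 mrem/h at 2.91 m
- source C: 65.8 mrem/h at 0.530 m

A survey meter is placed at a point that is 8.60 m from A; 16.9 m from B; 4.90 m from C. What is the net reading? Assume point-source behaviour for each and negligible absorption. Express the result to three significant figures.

By superposition, sum each source's inverse-square contribution:
A: 123 × (1.86/8.60)² = 5.754 mrem/h
B: 40.2 × (2.91/16.9)² = 1.192 mrem/h
C: 65.8 × (0.530/4.90)² = 0.7698 mrem/h
Total = 5.754 + 1.192 + 0.7698 = 7.716 mrem/h.

7.72 mrem/h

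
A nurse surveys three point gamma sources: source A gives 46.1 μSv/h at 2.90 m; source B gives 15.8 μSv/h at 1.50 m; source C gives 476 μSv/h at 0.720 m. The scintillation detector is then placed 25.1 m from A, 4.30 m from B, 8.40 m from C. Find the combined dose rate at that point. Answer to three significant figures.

By superposition, sum each source's inverse-square contribution:
A: 46.1 × (2.90/25.1)² = 0.6154 μSv/h
B: 15.8 × (1.50/4.30)² = 1.923 μSv/h
C: 476 × (0.720/8.40)² = 3.497 μSv/h
Total = 0.6154 + 1.923 + 3.497 = 6.035 μSv/h.

6.04 μSv/h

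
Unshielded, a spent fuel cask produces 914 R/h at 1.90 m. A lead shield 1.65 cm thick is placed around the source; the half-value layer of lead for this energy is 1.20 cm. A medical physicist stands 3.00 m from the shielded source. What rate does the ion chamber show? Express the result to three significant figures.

141 R/h

Distance alone: 914 × (1.90/3.00)² = 914 × 0.4011 = 366.6 R/h.
Shield: 1.65/1.20 = 1.375 half-value layers → attenuation 2^(−1.375) = 0.3856.
Combined: 366.6 × 0.3856 = 141.4 R/h.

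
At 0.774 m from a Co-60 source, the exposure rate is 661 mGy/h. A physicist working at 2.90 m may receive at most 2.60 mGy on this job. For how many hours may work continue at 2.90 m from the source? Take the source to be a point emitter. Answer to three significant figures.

0.0552 h

By the inverse-square law, rate at 2.90 m:
(0.774/2.90)² = 0.07123, so 661 × 0.07123 = 47.08 mGy/h.
Stay time = 2.60 mGy ÷ 47.08 mGy/h = 0.05523 h.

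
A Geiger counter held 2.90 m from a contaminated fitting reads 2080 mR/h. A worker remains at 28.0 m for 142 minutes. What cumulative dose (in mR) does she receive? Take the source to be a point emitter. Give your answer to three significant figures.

By the inverse-square law, rate at 28.0 m:
(2.90/28.0)² = 0.01073, so 2080 × 0.01073 = 22.32 mR/h.
Dose = rate × time = 22.32 mR/h × 2.367 h = 52.83 mR.

52.8 mR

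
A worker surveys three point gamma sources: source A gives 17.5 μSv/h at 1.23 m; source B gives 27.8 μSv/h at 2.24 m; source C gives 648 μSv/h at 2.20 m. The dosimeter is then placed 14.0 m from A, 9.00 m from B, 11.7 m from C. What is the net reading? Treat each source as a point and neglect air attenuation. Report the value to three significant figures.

Each source contributes Iᵢ·(dᵢ/rᵢ)²; contributions add.
A: 17.5 × (1.23/14.0)² = 0.1351 μSv/h
B: 27.8 × (2.24/9.00)² = 1.722 μSv/h
C: 648 × (2.20/11.7)² = 22.91 μSv/h
Total = 0.1351 + 1.722 + 22.91 = 24.77 μSv/h.

24.8 μSv/h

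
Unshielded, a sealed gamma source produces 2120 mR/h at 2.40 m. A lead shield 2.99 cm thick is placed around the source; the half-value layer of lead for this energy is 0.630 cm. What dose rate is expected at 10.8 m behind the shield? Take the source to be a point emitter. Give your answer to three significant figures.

3.90 mR/h

Distance alone: 2120 × (2.40/10.8)² = 2120 × 0.04938 = 104.7 mR/h.
Shield: 2.99/0.630 = 4.746 half-value layers → attenuation 2^(−4.746) = 0.03727.
Combined: 104.7 × 0.03727 = 3.902 mR/h.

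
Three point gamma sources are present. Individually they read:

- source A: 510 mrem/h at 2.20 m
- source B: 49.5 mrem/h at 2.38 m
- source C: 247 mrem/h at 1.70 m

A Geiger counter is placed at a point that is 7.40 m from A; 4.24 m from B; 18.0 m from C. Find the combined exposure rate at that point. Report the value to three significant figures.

By superposition, sum each source's inverse-square contribution:
A: 510 × (2.20/7.40)² = 45.08 mrem/h
B: 49.5 × (2.38/4.24)² = 15.60 mrem/h
C: 247 × (1.70/18.0)² = 2.203 mrem/h
Total = 45.08 + 15.60 + 2.203 = 62.88 mrem/h.

62.9 mrem/h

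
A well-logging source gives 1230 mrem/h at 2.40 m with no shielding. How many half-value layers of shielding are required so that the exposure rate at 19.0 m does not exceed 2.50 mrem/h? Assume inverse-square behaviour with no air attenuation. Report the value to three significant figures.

At 19.0 m, distance alone gives (2.40/19.0)² = 0.01596, so 1230 × 0.01596 = 19.63 mrem/h.
Further attenuation needed: 19.63/2.50 = 7.852.
n = log₂(7.852) = 2.973 half-value layers.

2.97 half-value layers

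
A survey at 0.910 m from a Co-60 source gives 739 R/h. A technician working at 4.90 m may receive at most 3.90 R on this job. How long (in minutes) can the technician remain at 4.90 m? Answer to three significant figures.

9.18 min

Applying the 1/r² law, rate at 4.90 m:
(0.910/4.90)² = 0.03449, so 739 × 0.03449 = 25.49 R/h.
Stay time = 3.90 R ÷ 25.49 R/h = 0.1530 h = 9.180 min.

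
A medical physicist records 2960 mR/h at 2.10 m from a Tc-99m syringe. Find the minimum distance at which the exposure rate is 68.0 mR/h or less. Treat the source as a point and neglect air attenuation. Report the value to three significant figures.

13.9 m

Intensity scales as (d₁/d₂)², so d₂ = d₁·√(I₁/I₂).
I₁/I₂ = 2960/68.0 = 43.53, so d₂ = 2.10 × √43.53 = 13.86 m.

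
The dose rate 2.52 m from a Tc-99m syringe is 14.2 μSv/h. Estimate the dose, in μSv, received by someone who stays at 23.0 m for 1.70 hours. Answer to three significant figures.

0.290 μSv

Intensity scales as (d₁/d₂)², so rate at 23.0 m:
14.2 × (2.52/23.0)² = 14.2 × 0.01200 = 0.1704 μSv/h.
Dose = rate × time = 0.1704 μSv/h × 1.700 h = 0.2897 μSv.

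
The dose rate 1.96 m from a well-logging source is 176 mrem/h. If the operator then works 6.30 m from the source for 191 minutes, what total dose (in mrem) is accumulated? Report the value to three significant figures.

54.2 mrem

Using I₁d₁² = I₂d₂², rate at 6.30 m:
176 × (1.96/6.30)² = 176 × 0.09679 = 17.04 mrem/h.
Dose = rate × time = 17.04 mrem/h × 3.183 h = 54.24 mrem.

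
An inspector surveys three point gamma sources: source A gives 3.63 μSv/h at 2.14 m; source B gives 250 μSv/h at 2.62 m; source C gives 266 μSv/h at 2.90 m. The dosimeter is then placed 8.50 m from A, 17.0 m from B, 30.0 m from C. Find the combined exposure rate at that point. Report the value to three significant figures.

8.65 μSv/h

By superposition, sum each source's inverse-square contribution:
A: 3.63 × (2.14/8.50)² = 0.2301 μSv/h
B: 250 × (2.62/17.0)² = 5.938 μSv/h
C: 266 × (2.90/30.0)² = 2.486 μSv/h
Total = 0.2301 + 5.938 + 2.486 = 8.654 μSv/h.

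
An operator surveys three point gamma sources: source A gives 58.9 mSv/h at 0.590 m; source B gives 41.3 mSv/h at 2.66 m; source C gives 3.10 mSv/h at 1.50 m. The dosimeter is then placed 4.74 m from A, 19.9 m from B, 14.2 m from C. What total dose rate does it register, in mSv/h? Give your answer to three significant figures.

Each source contributes Iᵢ·(dᵢ/rᵢ)²; contributions add.
A: 58.9 × (0.590/4.74)² = 0.9126 mSv/h
B: 41.3 × (2.66/19.9)² = 0.7379 mSv/h
C: 3.10 × (1.50/14.2)² = 0.03459 mSv/h
Total = 0.9126 + 0.7379 + 0.03459 = 1.685 mSv/h.

1.69 mSv/h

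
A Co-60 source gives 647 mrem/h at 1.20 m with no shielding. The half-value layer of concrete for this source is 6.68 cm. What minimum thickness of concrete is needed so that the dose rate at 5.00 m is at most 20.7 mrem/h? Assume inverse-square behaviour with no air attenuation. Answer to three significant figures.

5.67 cm

At 5.00 m, distance alone gives (1.20/5.00)² = 0.05760, so 647 × 0.05760 = 37.27 mrem/h.
Further attenuation needed: 37.27/20.7 = 1.800.
n = log₂(1.800) = 0.8480 half-value layers.
Thickness = 0.8480 × 6.68 cm = 5.665 cm.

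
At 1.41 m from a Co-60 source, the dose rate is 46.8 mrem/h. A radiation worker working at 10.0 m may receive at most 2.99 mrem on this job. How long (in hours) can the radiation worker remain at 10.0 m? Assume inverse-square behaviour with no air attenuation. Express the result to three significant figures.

Applying the 1/r² law, rate at 10.0 m:
46.8 × (1.41/10.0)² = 46.8 × 0.01988 = 0.9304 mrem/h.
Stay time = 2.99 mrem ÷ 0.9304 mrem/h = 3.214 h.

3.21 h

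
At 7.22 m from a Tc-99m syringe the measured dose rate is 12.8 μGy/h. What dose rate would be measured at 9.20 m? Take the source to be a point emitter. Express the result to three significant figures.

7.88 μGy/h

Intensity scales as (d₁/d₂)², so scaling from 7.22 m to 9.20 m:
12.8 × (7.22/9.20)² = 12.8 × 0.6159 = 7.884 μGy/h.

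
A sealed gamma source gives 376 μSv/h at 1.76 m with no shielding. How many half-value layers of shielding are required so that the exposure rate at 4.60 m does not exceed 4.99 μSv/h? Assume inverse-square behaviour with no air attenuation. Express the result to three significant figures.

At 4.60 m, distance alone gives (1.76/4.60)² = 0.1464, so 376 × 0.1464 = 55.05 μSv/h.
Further attenuation needed: 55.05/4.99 = 11.03.
n = log₂(11.03) = 3.463 half-value layers.

3.46 half-value layers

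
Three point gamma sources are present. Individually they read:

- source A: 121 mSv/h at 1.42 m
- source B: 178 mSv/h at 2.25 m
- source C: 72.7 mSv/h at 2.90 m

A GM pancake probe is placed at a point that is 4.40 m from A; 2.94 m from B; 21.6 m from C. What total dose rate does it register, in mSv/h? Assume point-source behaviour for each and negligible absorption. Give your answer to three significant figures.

Each source contributes Iᵢ·(dᵢ/rᵢ)²; contributions add.
A: 121 × (1.42/4.40)² = 12.60 mSv/h
B: 178 × (2.25/2.94)² = 104.3 mSv/h
C: 72.7 × (2.90/21.6)² = 1.310 mSv/h
Total = 12.60 + 104.3 + 1.310 = 118.2 mSv/h.

118 mSv/h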